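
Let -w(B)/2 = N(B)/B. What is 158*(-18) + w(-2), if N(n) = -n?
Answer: -2842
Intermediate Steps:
w(B) = 2 (w(B) = -2*(-B)/B = -2*(-1) = 2)
158*(-18) + w(-2) = 158*(-18) + 2 = -2844 + 2 = -2842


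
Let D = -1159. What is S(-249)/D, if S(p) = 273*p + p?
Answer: 68226/1159 ≈ 58.866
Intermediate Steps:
S(p) = 274*p
S(-249)/D = (274*(-249))/(-1159) = -68226*(-1/1159) = 68226/1159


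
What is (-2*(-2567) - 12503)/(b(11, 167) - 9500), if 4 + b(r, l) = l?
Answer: 7369/9337 ≈ 0.78923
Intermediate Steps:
b(r, l) = -4 + l
(-2*(-2567) - 12503)/(b(11, 167) - 9500) = (-2*(-2567) - 12503)/((-4 + 167) - 9500) = (5134 - 12503)/(163 - 9500) = -7369/(-9337) = -7369*(-1/9337) = 7369/9337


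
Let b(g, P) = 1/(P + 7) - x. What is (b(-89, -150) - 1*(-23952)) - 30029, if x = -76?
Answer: -858144/143 ≈ -6001.0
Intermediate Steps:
b(g, P) = 76 + 1/(7 + P) (b(g, P) = 1/(P + 7) - 1*(-76) = 1/(7 + P) + 76 = 76 + 1/(7 + P))
(b(-89, -150) - 1*(-23952)) - 30029 = ((533 + 76*(-150))/(7 - 150) - 1*(-23952)) - 30029 = ((533 - 11400)/(-143) + 23952) - 30029 = (-1/143*(-10867) + 23952) - 30029 = (10867/143 + 23952) - 30029 = 3436003/143 - 30029 = -858144/143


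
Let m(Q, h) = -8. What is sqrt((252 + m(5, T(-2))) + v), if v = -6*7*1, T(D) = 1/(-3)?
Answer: sqrt(202) ≈ 14.213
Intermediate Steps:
T(D) = -1/3
v = -42 (v = -42*1 = -42)
sqrt((252 + m(5, T(-2))) + v) = sqrt((252 - 8) - 42) = sqrt(244 - 42) = sqrt(202)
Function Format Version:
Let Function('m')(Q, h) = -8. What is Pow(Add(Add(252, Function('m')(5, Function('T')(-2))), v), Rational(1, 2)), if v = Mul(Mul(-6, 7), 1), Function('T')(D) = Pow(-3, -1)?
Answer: Pow(202, Rational(1, 2)) ≈ 14.213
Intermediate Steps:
Function('T')(D) = Rational(-1, 3)
v = -42 (v = Mul(-42, 1) = -42)
Pow(Add(Add(252, Function('m')(5, Function('T')(-2))), v), Rational(1, 2)) = Pow(Add(Add(252, -8), -42), Rational(1, 2)) = Pow(Add(244, -42), Rational(1, 2)) = Pow(202, Rational(1, 2))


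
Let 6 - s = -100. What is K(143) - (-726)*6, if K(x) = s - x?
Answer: 4319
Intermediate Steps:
s = 106 (s = 6 - 1*(-100) = 6 + 100 = 106)
K(x) = 106 - x
K(143) - (-726)*6 = (106 - 1*143) - (-726)*6 = (106 - 143) - 1*(-4356) = -37 + 4356 = 4319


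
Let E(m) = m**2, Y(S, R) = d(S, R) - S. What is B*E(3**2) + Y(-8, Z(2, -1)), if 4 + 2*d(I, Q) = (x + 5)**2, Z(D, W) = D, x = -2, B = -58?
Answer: -9375/2 ≈ -4687.5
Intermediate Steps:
d(I, Q) = 5/2 (d(I, Q) = -2 + (-2 + 5)**2/2 = -2 + (1/2)*3**2 = -2 + (1/2)*9 = -2 + 9/2 = 5/2)
Y(S, R) = 5/2 - S
B*E(3**2) + Y(-8, Z(2, -1)) = -58*(3**2)**2 + (5/2 - 1*(-8)) = -58*9**2 + (5/2 + 8) = -58*81 + 21/2 = -4698 + 21/2 = -9375/2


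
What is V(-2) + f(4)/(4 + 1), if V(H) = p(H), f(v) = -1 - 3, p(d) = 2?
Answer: 6/5 ≈ 1.2000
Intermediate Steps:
f(v) = -4
V(H) = 2
V(-2) + f(4)/(4 + 1) = 2 - 4/(4 + 1) = 2 - 4/5 = 6/5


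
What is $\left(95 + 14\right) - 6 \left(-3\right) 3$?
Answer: $163$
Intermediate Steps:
$\left(95 + 14\right) - 6 \left(-3\right) 3 = 109 - \left(-18\right) 3 = 109 - -54 = 109 + 54 = 163$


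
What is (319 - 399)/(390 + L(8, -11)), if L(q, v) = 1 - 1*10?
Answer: -80/381 ≈ -0.20997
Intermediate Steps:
L(q, v) = -9 (L(q, v) = 1 - 10 = -9)
(319 - 399)/(390 + L(8, -11)) = (319 - 399)/(390 - 9) = -80/381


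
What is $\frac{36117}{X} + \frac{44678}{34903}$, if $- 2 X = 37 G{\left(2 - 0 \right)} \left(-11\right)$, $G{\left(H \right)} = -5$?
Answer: $- \frac{220933052}{6457055} \approx -34.216$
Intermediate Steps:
$X = - \frac{2035}{2}$ ($X = - \frac{37 \left(-5\right) \left(-11\right)}{2} = - \frac{\left(-185\right) \left(-11\right)}{2} = \left(- \frac{1}{2}\right) 2035 = - \frac{2035}{2} \approx -1017.5$)
$\frac{36117}{X} + \frac{44678}{34903} = \frac{36117}{- \frac{2035}{2}} + \frac{44678}{34903} = 36117 \left(- \frac{2}{2035}\right) + 44678 \cdot \frac{1}{34903} = - \frac{72234}{2035} + \frac{44678}{34903} = - \frac{220933052}{6457055}$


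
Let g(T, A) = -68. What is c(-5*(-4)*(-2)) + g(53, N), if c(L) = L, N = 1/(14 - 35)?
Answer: -108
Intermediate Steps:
N = -1/21 (N = 1/(-21) = -1/21 ≈ -0.047619)
c(-5*(-4)*(-2)) + g(53, N) = -5*(-4)*(-2) - 68 = 20*(-2) - 68 = -40 - 68 = -108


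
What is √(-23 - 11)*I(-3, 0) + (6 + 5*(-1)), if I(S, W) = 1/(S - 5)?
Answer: 1 - I*√34/8 ≈ 1.0 - 0.72887*I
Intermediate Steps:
I(S, W) = 1/(-5 + S)
√(-23 - 11)*I(-3, 0) + (6 + 5*(-1)) = √(-23 - 11)/(-5 - 3) + (6 + 5*(-1)) = √(-34)/(-8) + (6 - 5) = (I*√34)*(-⅛) + 1 = -I*√34/8 + 1 = 1 - I*√34/8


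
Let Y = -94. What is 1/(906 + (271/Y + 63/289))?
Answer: 27166/24539999 ≈ 0.0011070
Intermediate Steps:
1/(906 + (271/Y + 63/289)) = 1/(906 + (271/(-94) + 63/289)) = 1/(906 + (271*(-1/94) + 63*(1/289))) = 1/(906 + (-271/94 + 63/289)) = 1/(906 - 72397/27166) = 1/(24539999/27166) = 27166/24539999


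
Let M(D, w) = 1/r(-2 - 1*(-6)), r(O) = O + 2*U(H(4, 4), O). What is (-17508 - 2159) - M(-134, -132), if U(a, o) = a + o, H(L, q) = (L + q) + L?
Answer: -708013/36 ≈ -19667.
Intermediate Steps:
H(L, q) = q + 2*L
r(O) = 24 + 3*O (r(O) = O + 2*((4 + 2*4) + O) = O + 2*((4 + 8) + O) = O + 2*(12 + O) = O + (24 + 2*O) = 24 + 3*O)
M(D, w) = 1/36 (M(D, w) = 1/(24 + 3*(-2 - 1*(-6))) = 1/(24 + 3*(-2 + 6)) = 1/(24 + 3*4) = 1/(24 + 12) = 1/36)
(-17508 - 2159) - M(-134, -132) = (-17508 - 2159) - 1*1/36 = -19667 - 1/36 = -708013/36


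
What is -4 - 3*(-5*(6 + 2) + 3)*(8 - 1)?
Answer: 773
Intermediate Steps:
-4 - 3*(-5*(6 + 2) + 3)*(8 - 1) = -4 - 3*(-5*8 + 3)*7 = -4 - 3*(-40 + 3)*7 = -4 - (-111)*7 = -4 - 3*(-259) = -4 + 777 = 773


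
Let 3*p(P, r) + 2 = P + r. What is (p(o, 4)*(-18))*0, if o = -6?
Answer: 0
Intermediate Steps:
p(P, r) = -2/3 + P/3 + r/3 (p(P, r) = -2/3 + (P + r)/3 = -2/3 + (P/3 + r/3) = -2/3 + P/3 + r/3)
(p(o, 4)*(-18))*0 = ((-2/3 + (1/3)*(-6) + (1/3)*4)*(-18))*0 = ((-2/3 - 2 + 4/3)*(-18))*0 = -4/3*(-18)*0 = 24*0 = 0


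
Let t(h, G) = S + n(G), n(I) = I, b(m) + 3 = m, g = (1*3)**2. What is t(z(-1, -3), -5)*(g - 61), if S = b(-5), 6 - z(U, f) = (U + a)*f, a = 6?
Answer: 676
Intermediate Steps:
g = 9 (g = 3**2 = 9)
b(m) = -3 + m
z(U, f) = 6 - f*(6 + U) (z(U, f) = 6 - (U + 6)*f = 6 - (6 + U)*f = 6 - f*(6 + U))
S = -8 (S = -3 - 5 = -8)
t(h, G) = -8 + G
t(z(-1, -3), -5)*(g - 61) = (-8 - 5)*(9 - 61) = -13*(-52) = 676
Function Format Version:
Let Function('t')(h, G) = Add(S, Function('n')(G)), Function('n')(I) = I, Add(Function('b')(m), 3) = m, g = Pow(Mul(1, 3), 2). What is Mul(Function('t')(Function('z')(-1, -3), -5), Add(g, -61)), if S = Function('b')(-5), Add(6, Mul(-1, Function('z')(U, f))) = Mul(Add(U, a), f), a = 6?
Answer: 676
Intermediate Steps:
g = 9 (g = Pow(3, 2) = 9)
Function('b')(m) = Add(-3, m)
Function('z')(U, f) = Add(6, Mul(-1, f, Add(6, U))) (Function('z')(U, f) = Add(6, Mul(-1, Mul(Add(U, 6), f))) = Add(6, Mul(-1, Mul(Add(6, U), f))) = Add(6, Mul(-1, Mul(f, Add(6, U)))) = Add(6, Mul(-1, f, Add(6, U))))
S = -8 (S = Add(-3, -5) = -8)
Function('t')(h, G) = Add(-8, G)
Mul(Function('t')(Function('z')(-1, -3), -5), Add(g, -61)) = Mul(Add(-8, -5), Add(9, -61)) = Mul(-13, -52) = 676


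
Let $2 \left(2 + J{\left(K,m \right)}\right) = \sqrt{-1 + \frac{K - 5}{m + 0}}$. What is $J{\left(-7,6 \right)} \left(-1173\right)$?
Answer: $2346 - \frac{1173 i \sqrt{3}}{2} \approx 2346.0 - 1015.8 i$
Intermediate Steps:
$J{\left(K,m \right)} = -2 + \frac{\sqrt{-1 + \frac{-5 + K}{m}}}{2}$ ($J{\left(K,m \right)} = -2 + \frac{\sqrt{-1 + \frac{K - 5}{m + 0}}}{2} = -2 + \frac{\sqrt{-1 + \frac{-5 + K}{m}}}{2}$)
$J{\left(-7,6 \right)} \left(-1173\right) = \left(-2 + \frac{\sqrt{\frac{-5 - 7 - 6}{6}}}{2}\right) \left(-1173\right) = \left(-2 + \frac{\sqrt{\frac{1}{6} \left(-18\right)}}{2}\right) \left(-1173\right) = \left(-2 + \frac{\sqrt{-3}}{2}\right) \left(-1173\right) = \left(-2 + \frac{i \sqrt{3}}{2}\right) \left(-1173\right) = 2346 - \frac{1173 i \sqrt{3}}{2}$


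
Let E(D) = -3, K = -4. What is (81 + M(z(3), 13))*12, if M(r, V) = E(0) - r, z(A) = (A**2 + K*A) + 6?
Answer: 900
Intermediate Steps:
z(A) = 6 + A**2 - 4*A (z(A) = (A**2 - 4*A) + 6 = 6 + A**2 - 4*A)
M(r, V) = -3 - r
(81 + M(z(3), 13))*12 = (81 + (-3 - (6 + 3**2 - 4*3)))*12 = (81 + (-3 - (6 + 9 - 12)))*12 = (81 + (-3 - 1*3))*12 = (81 + (-3 - 3))*12 = (81 - 6)*12 = 75*12 = 900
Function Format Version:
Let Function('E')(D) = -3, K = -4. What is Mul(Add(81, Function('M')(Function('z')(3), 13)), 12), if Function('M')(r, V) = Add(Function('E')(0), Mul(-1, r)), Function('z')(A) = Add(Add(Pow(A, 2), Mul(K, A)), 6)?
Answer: 900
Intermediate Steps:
Function('z')(A) = Add(6, Pow(A, 2), Mul(-4, A)) (Function('z')(A) = Add(Add(Pow(A, 2), Mul(-4, A)), 6) = Add(6, Pow(A, 2), Mul(-4, A)))
Function('M')(r, V) = Add(-3, Mul(-1, r))
Mul(Add(81, Function('M')(Function('z')(3), 13)), 12) = Mul(Add(81, Add(-3, Mul(-1, Add(6, Pow(3, 2), Mul(-4, 3))))), 12) = Mul(Add(81, Add(-3, Mul(-1, Add(6, 9, -12)))), 12) = Mul(Add(81, Add(-3, Mul(-1, 3))), 12) = Mul(Add(81, Add(-3, -3)), 12) = Mul(Add(81, -6), 12) = Mul(75, 12) = 900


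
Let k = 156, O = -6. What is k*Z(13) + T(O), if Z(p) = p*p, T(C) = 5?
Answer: 26369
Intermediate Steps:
Z(p) = p**2
k*Z(13) + T(O) = 156*13**2 + 5 = 156*169 + 5 = 26364 + 5 = 26369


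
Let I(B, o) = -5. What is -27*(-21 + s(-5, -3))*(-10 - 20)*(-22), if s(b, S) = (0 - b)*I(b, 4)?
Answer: 819720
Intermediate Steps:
s(b, S) = 5*b (s(b, S) = (0 - b)*(-5) = -b*(-5) = 5*b)
-27*(-21 + s(-5, -3))*(-10 - 20)*(-22) = -27*(-21 + 5*(-5))*(-10 - 20)*(-22) = -27*(-21 - 25)*(-30)*(-22) = -(-1242)*(-30)*(-22) = -27*1380*(-22) = -37260*(-22) = 819720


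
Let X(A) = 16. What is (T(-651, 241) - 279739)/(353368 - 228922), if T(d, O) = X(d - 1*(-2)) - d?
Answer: -46512/20741 ≈ -2.2425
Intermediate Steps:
T(d, O) = 16 - d
(T(-651, 241) - 279739)/(353368 - 228922) = ((16 - 1*(-651)) - 279739)/(353368 - 228922) = ((16 + 651) - 279739)/124446 = (667 - 279739)*(1/124446) = -279072*1/124446 = -46512/20741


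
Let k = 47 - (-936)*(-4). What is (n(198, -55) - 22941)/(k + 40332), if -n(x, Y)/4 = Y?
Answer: -22721/36635 ≈ -0.62020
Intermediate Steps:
n(x, Y) = -4*Y
k = -3697 (k = 47 - 104*36 = 47 - 3744 = -3697)
(n(198, -55) - 22941)/(k + 40332) = (-4*(-55) - 22941)/(-3697 + 40332) = (220 - 22941)/36635 = -22721*1/36635 = -22721/36635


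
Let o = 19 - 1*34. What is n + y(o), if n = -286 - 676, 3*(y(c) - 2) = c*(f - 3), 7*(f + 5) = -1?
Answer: -6435/7 ≈ -919.29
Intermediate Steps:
f = -36/7 (f = -5 + (⅐)*(-1) = -5 - ⅐ = -36/7 ≈ -5.1429)
o = -15 (o = 19 - 34 = -15)
y(c) = 2 - 19*c/7 (y(c) = 2 + (c*(-36/7 - 3))/3 = 2 + (c*(-57/7))/3 = 2 + (-57*c/7)/3 = 2 - 19*c/7)
n = -962
n + y(o) = -962 + (2 - 19/7*(-15)) = -962 + (2 + 285/7) = -962 + 299/7 = -6435/7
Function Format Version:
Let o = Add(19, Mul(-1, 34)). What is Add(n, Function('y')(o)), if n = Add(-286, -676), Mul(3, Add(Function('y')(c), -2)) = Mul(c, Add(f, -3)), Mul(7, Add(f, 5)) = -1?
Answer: Rational(-6435, 7) ≈ -919.29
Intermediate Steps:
f = Rational(-36, 7) (f = Add(-5, Mul(Rational(1, 7), -1)) = Add(-5, Rational(-1, 7)) = Rational(-36, 7) ≈ -5.1429)
o = -15 (o = Add(19, -34) = -15)
Function('y')(c) = Add(2, Mul(Rational(-19, 7), c)) (Function('y')(c) = Add(2, Mul(Rational(1, 3), Mul(c, Add(Rational(-36, 7), -3)))) = Add(2, Mul(Rational(1, 3), Mul(c, Rational(-57, 7)))) = Add(2, Mul(Rational(1, 3), Mul(Rational(-57, 7), c))) = Add(2, Mul(Rational(-19, 7), c)))
n = -962
Add(n, Function('y')(o)) = Add(-962, Add(2, Mul(Rational(-19, 7), -15))) = Add(-962, Add(2, Rational(285, 7))) = Add(-962, Rational(299, 7)) = Rational(-6435, 7)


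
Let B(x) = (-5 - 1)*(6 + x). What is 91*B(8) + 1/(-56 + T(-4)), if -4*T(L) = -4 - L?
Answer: -428065/56 ≈ -7644.0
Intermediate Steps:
B(x) = -36 - 6*x (B(x) = -6*(6 + x) = -36 - 6*x)
T(L) = 1 + L/4 (T(L) = -(-4 - L)/4 = 1 + L/4)
91*B(8) + 1/(-56 + T(-4)) = 91*(-36 - 6*8) + 1/(-56 + (1 + (1/4)*(-4))) = 91*(-36 - 48) + 1/(-56 + (1 - 1)) = 91*(-84) + 1/(-56 + 0) = -7644 + 1/(-56) = -7644 - 1/56 = -428065/56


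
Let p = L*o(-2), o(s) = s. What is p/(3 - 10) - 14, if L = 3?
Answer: -92/7 ≈ -13.143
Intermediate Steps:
p = -6 (p = 3*(-2) = -6)
p/(3 - 10) - 14 = -6/(3 - 10) - 14 = -6/(-7) - 14 = -6*(-⅐) - 14 = 6/7 - 14 = -92/7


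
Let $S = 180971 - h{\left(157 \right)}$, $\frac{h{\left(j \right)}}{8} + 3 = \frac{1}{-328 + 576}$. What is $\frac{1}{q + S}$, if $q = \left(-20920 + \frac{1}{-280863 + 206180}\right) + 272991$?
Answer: $\frac{2315173}{1002622635704} \approx 2.3091 \cdot 10^{-6}$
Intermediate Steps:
$h{\left(j \right)} = - \frac{743}{31}$ ($h{\left(j \right)} = -24 + \frac{8}{-328 + 576} = -24 + \frac{8}{248} = -24 + 8 \cdot \frac{1}{248} = -24 + \frac{1}{31} = - \frac{743}{31}$)
$S = \frac{5610844}{31}$ ($S = 180971 - - \frac{743}{31} = 180971 + \frac{743}{31} = \frac{5610844}{31} \approx 1.81 \cdot 10^{5}$)
$q = \frac{18825418492}{74683}$ ($q = \left(-20920 + \frac{1}{-74683}\right) + 272991 = \left(-20920 - \frac{1}{74683}\right) + 272991 = - \frac{1562368361}{74683} + 272991 = \frac{18825418492}{74683} \approx 2.5207 \cdot 10^{5}$)
$\frac{1}{q + S} = \frac{1}{\frac{18825418492}{74683} + \frac{5610844}{31}} = \frac{1}{\frac{1002622635704}{2315173}} = \frac{2315173}{1002622635704}$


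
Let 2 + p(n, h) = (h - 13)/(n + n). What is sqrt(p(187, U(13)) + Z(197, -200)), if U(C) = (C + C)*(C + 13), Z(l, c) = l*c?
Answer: I*sqrt(19069710)/22 ≈ 198.49*I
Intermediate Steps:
Z(l, c) = c*l
U(C) = 2*C*(13 + C) (U(C) = (2*C)*(13 + C) = 2*C*(13 + C))
p(n, h) = -2 + (-13 + h)/(2*n) (p(n, h) = -2 + (h - 13)/(n + n) = -2 + (-13 + h)/((2*n)) = -2 + (-13 + h)*(1/(2*n)) = -2 + (-13 + h)/(2*n))
sqrt(p(187, U(13)) + Z(197, -200)) = sqrt((1/2)*(-13 + 2*13*(13 + 13) - 4*187)/187 - 200*197) = sqrt((1/2)*(1/187)*(-13 + 2*13*26 - 748) - 39400) = sqrt((1/2)*(1/187)*(-13 + 676 - 748) - 39400) = sqrt((1/2)*(1/187)*(-85) - 39400) = sqrt(-5/22 - 39400) = sqrt(-866805/22) = I*sqrt(19069710)/22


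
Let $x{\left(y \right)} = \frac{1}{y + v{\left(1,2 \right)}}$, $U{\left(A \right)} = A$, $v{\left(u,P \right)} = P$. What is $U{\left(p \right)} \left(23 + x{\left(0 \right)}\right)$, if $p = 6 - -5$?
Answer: $\frac{517}{2} \approx 258.5$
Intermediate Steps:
$p = 11$ ($p = 6 + 5 = 11$)
$x{\left(y \right)} = \frac{1}{2 + y}$ ($x{\left(y \right)} = \frac{1}{y + 2} = \frac{1}{2 + y}$)
$U{\left(p \right)} \left(23 + x{\left(0 \right)}\right) = 11 \left(23 + \frac{1}{2 + 0}\right) = 11 \left(23 + \frac{1}{2}\right) = 11 \cdot \frac{47}{2} = \frac{517}{2}$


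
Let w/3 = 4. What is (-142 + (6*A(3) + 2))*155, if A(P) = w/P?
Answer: -17980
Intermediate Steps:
w = 12 (w = 3*4 = 12)
A(P) = 12/P
(-142 + (6*A(3) + 2))*155 = (-142 + (6*(12/3) + 2))*155 = (-142 + (6*(12*(⅓)) + 2))*155 = (-142 + (6*4 + 2))*155 = (-142 + (24 + 2))*155 = (-142 + 26)*155 = -116*155 = -17980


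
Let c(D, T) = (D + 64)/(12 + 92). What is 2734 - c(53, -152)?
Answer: 21863/8 ≈ 2732.9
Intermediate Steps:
c(D, T) = 8/13 + D/104 (c(D, T) = (64 + D)/104 = (64 + D)*(1/104) = 8/13 + D/104)
2734 - c(53, -152) = 2734 - (8/13 + (1/104)*53) = 2734 - (8/13 + 53/104) = 2734 - 1*9/8 = 2734 - 9/8 = 21863/8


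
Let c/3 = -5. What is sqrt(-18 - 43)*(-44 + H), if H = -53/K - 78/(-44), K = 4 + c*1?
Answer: -823*I*sqrt(61)/22 ≈ -292.17*I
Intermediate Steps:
c = -15 (c = 3*(-5) = -15)
K = -11 (K = 4 - 15*1 = 4 - 15 = -11)
H = 145/22 (H = -53/(-11) - 78/(-44) = -53*(-1/11) - 78*(-1/44) = 53/11 + 39/22 = 145/22 ≈ 6.5909)
sqrt(-18 - 43)*(-44 + H) = sqrt(-18 - 43)*(-44 + 145/22) = sqrt(-61)*(-823/22) = (I*sqrt(61))*(-823/22) = -823*I*sqrt(61)/22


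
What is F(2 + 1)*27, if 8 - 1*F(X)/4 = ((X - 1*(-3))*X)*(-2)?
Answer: 4752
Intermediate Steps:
F(X) = 32 + 8*X*(3 + X) (F(X) = 32 - 4*(X - 1*(-3))*X*(-2) = 32 - 4*(X + 3)*X*(-2) = 32 - 4*(3 + X)*X*(-2) = 32 - 4*X*(3 + X)*(-2) = 32 - (-8)*X*(3 + X) = 32 + 8*X*(3 + X))
F(2 + 1)*27 = (32 + 8*(2 + 1)² + 24*(2 + 1))*27 = (32 + 8*3² + 24*3)*27 = (32 + 8*9 + 72)*27 = (32 + 72 + 72)*27 = 176*27 = 4752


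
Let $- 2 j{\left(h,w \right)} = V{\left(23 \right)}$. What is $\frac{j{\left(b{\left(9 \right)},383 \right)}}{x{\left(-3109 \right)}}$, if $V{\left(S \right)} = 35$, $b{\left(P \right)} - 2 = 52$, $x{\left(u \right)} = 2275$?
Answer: $- \frac{1}{130} \approx -0.0076923$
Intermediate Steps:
$b{\left(P \right)} = 54$ ($b{\left(P \right)} = 2 + 52 = 54$)
$j{\left(h,w \right)} = - \frac{35}{2}$ ($j{\left(h,w \right)} = \left(- \frac{1}{2}\right) 35 = - \frac{35}{2}$)
$\frac{j{\left(b{\left(9 \right)},383 \right)}}{x{\left(-3109 \right)}} = - \frac{35}{2 \cdot 2275} = \left(- \frac{35}{2}\right) \frac{1}{2275} = - \frac{1}{130}$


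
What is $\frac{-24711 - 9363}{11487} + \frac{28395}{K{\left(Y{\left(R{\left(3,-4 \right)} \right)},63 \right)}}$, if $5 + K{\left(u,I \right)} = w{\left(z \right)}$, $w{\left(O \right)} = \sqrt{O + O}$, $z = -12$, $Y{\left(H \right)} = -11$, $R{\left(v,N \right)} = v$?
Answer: $- \frac{77739831}{26803} - \frac{56790 i \sqrt{6}}{49} \approx -2900.4 - 2838.9 i$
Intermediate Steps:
$w{\left(O \right)} = \sqrt{2} \sqrt{O}$ ($w{\left(O \right)} = \sqrt{2 O} = \sqrt{2} \sqrt{O}$)
$K{\left(u,I \right)} = -5 + 2 i \sqrt{6}$ ($K{\left(u,I \right)} = -5 + \sqrt{2} \sqrt{-12} = -5 + \sqrt{2} \cdot 2 i \sqrt{3} = -5 + 2 i \sqrt{6}$)
$\frac{-24711 - 9363}{11487} + \frac{28395}{K{\left(Y{\left(R{\left(3,-4 \right)} \right)},63 \right)}} = \frac{-24711 - 9363}{11487} + \frac{28395}{-5 + 2 i \sqrt{6}} = \left(-34074\right) \frac{1}{11487} + \frac{28395}{-5 + 2 i \sqrt{6}} = - \frac{11358}{3829} + \frac{28395}{-5 + 2 i \sqrt{6}}$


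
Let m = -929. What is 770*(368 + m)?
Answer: -431970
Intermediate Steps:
770*(368 + m) = 770*(368 - 929) = 770*(-561) = -431970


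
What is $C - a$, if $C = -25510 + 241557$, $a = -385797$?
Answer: $601844$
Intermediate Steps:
$C = 216047$
$C - a = 216047 - -385797 = 216047 + 385797 = 601844$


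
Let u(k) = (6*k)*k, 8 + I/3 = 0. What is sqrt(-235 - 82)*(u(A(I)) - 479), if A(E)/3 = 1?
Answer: -425*I*sqrt(317) ≈ -7566.9*I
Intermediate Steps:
I = -24 (I = -24 + 3*0 = -24 + 0 = -24)
A(E) = 3 (A(E) = 3*1 = 3)
u(k) = 6*k**2
sqrt(-235 - 82)*(u(A(I)) - 479) = sqrt(-235 - 82)*(6*3**2 - 479) = sqrt(-317)*(6*9 - 479) = (I*sqrt(317))*(54 - 479) = (I*sqrt(317))*(-425) = -425*I*sqrt(317)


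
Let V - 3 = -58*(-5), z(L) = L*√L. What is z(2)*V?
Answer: 586*√2 ≈ 828.73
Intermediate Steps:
z(L) = L^(3/2)
V = 293 (V = 3 - 58*(-5) = 3 + 290 = 293)
z(2)*V = 2^(3/2)*293 = (2*√2)*293 = 586*√2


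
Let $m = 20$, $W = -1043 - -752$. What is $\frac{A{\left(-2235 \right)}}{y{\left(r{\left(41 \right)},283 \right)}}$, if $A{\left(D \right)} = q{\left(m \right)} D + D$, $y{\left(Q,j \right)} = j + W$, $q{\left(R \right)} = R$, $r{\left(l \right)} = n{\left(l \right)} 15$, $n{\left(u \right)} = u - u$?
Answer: $\frac{46935}{8} \approx 5866.9$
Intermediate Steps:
$W = -291$ ($W = -1043 + 752 = -291$)
$n{\left(u \right)} = 0$
$r{\left(l \right)} = 0$ ($r{\left(l \right)} = 0 \cdot 15 = 0$)
$y{\left(Q,j \right)} = -291 + j$ ($y{\left(Q,j \right)} = j - 291 = -291 + j$)
$A{\left(D \right)} = 21 D$ ($A{\left(D \right)} = 20 D + D = 21 D$)
$\frac{A{\left(-2235 \right)}}{y{\left(r{\left(41 \right)},283 \right)}} = \frac{21 \left(-2235\right)}{-291 + 283} = - \frac{46935}{-8} = \left(-46935\right) \left(- \frac{1}{8}\right) = \frac{46935}{8}$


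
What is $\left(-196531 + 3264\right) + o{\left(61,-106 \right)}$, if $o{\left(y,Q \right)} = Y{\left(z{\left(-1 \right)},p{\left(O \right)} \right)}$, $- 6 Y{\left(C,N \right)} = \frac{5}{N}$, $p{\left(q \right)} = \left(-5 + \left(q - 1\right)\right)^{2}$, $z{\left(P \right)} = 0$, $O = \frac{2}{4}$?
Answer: $- \frac{70155931}{363} \approx -1.9327 \cdot 10^{5}$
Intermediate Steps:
$O = \frac{1}{2}$ ($O = 2 \cdot \frac{1}{4} = \frac{1}{2} \approx 0.5$)
$p{\left(q \right)} = \left(-6 + q\right)^{2}$ ($p{\left(q \right)} = \left(-5 + \left(q - 1\right)\right)^{2} = \left(-5 + \left(-1 + q\right)\right)^{2} = \left(-6 + q\right)^{2}$)
$Y{\left(C,N \right)} = - \frac{5}{6 N}$ ($Y{\left(C,N \right)} = - \frac{5 \frac{1}{N}}{6} = - \frac{5}{6 N}$)
$o{\left(y,Q \right)} = - \frac{10}{363}$ ($o{\left(y,Q \right)} = - \frac{5}{6 \left(-6 + \frac{1}{2}\right)^{2}} = - \frac{5}{6 \left(- \frac{11}{2}\right)^{2}} = - \frac{5}{6 \cdot \frac{121}{4}} = \left(- \frac{5}{6}\right) \frac{4}{121} = - \frac{10}{363}$)
$\left(-196531 + 3264\right) + o{\left(61,-106 \right)} = \left(-196531 + 3264\right) - \frac{10}{363} = -193267 - \frac{10}{363} = - \frac{70155931}{363}$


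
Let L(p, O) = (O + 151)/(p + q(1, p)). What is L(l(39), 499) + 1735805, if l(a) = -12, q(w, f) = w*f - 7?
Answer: 53809305/31 ≈ 1.7358e+6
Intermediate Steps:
q(w, f) = -7 + f*w (q(w, f) = f*w - 7 = -7 + f*w)
L(p, O) = (151 + O)/(-7 + 2*p) (L(p, O) = (O + 151)/(p + (-7 + p*1)) = (151 + O)/(p + (-7 + p)) = (151 + O)/(-7 + 2*p))
L(l(39), 499) + 1735805 = (151 + 499)/(-7 + 2*(-12)) + 1735805 = 650/(-7 - 24) + 1735805 = 650/(-31) + 1735805 = -1/31*650 + 1735805 = -650/31 + 1735805 = 53809305/31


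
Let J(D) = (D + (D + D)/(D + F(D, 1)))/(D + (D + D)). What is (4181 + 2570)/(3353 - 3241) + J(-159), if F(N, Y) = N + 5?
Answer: 6374021/105168 ≈ 60.608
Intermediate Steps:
F(N, Y) = 5 + N
J(D) = (D + 2*D/(5 + 2*D))/(3*D) (J(D) = (D + (D + D)/(D + (5 + D)))/(D + (D + D)) = (D + (2*D)/(5 + 2*D))/(D + 2*D) = (D + 2*D/(5 + 2*D))/((3*D)) = (D + 2*D/(5 + 2*D))*(1/(3*D)) = (D + 2*D/(5 + 2*D))/(3*D))
(4181 + 2570)/(3353 - 3241) + J(-159) = (4181 + 2570)/(3353 - 3241) + (7 + 2*(-159))/(3*(5 + 2*(-159))) = 6751/112 + (7 - 318)/(3*(5 - 318)) = 6751*(1/112) + (⅓)*(-311)/(-313) = 6751/112 + (⅓)*(-1/313)*(-311) = 6751/112 + 311/939 = 6374021/105168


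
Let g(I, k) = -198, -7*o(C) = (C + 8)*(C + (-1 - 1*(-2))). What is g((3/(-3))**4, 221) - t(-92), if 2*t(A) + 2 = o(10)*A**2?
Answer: 836557/7 ≈ 1.1951e+5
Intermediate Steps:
o(C) = -(1 + C)*(8 + C)/7 (o(C) = -(C + 8)*(C + (-1 - 1*(-2)))/7 = -(8 + C)*(C + (-1 + 2))/7 = -(8 + C)*(C + 1)/7 = -(8 + C)*(1 + C)/7 = -(1 + C)*(8 + C)/7)
t(A) = -1 - 99*A**2/7 (t(A) = -1 + ((-8/7 - 9/7*10 - 1/7*10**2)*A**2)/2 = -1 + ((-8/7 - 90/7 - 1/7*100)*A**2)/2 = -1 + ((-8/7 - 90/7 - 100/7)*A**2)/2 = -1 + (-198*A**2/7)/2 = -1 - 99*A**2/7)
g((3/(-3))**4, 221) - t(-92) = -198 - (-1 - 99/7*(-92)**2) = -198 - (-1 - 99/7*8464) = -198 - (-1 - 837936/7) = -198 - 1*(-837943/7) = -198 + 837943/7 = 836557/7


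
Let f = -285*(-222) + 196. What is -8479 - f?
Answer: -71945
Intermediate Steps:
f = 63466 (f = 63270 + 196 = 63466)
-8479 - f = -8479 - 1*63466 = -8479 - 63466 = -71945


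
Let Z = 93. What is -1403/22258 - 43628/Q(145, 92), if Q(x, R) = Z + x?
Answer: -485702969/2648702 ≈ -183.37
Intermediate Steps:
Q(x, R) = 93 + x
-1403/22258 - 43628/Q(145, 92) = -1403/22258 - 43628/(93 + 145) = -1403*1/22258 - 43628/238 = -1403/22258 - 43628*1/238 = -1403/22258 - 21814/119 = -485702969/2648702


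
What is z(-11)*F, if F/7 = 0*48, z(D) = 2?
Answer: 0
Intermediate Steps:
F = 0 (F = 7*(0*48) = 7*0 = 0)
z(-11)*F = 2*0 = 0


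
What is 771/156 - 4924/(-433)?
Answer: 367329/22516 ≈ 16.314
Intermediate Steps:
771/156 - 4924/(-433) = 771*(1/156) - 4924*(-1/433) = 257/52 + 4924/433 = 367329/22516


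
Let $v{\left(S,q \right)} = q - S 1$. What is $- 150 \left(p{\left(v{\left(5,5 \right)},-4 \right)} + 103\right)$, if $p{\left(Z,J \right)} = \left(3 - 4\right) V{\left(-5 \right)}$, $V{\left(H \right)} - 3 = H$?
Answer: $-15750$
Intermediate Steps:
$V{\left(H \right)} = 3 + H$
$v{\left(S,q \right)} = q - S$
$p{\left(Z,J \right)} = 2$ ($p{\left(Z,J \right)} = \left(3 - 4\right) \left(3 - 5\right) = \left(-1\right) \left(-2\right) = 2$)
$- 150 \left(p{\left(v{\left(5,5 \right)},-4 \right)} + 103\right) = - 150 \left(2 + 103\right) = \left(-150\right) 105 = -15750$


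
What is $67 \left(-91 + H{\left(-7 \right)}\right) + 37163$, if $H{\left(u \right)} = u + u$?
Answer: $30128$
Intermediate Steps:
$H{\left(u \right)} = 2 u$
$67 \left(-91 + H{\left(-7 \right)}\right) + 37163 = 67 \left(-91 + 2 \left(-7\right)\right) + 37163 = 67 \left(-91 - 14\right) + 37163 = 67 \left(-105\right) + 37163 = -7035 + 37163 = 30128$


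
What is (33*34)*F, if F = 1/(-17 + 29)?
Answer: 187/2 ≈ 93.500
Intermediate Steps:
F = 1/12 ≈ 0.083333
(33*34)*F = (33*34)*(1/12) = 1122*(1/12) = 187/2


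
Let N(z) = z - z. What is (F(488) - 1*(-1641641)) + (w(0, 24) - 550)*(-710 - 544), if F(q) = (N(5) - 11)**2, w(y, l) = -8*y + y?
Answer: 2331462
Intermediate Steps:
N(z) = 0
w(y, l) = -7*y
F(q) = 121 (F(q) = (0 - 11)**2 = (-11)**2 = 121)
(F(488) - 1*(-1641641)) + (w(0, 24) - 550)*(-710 - 544) = (121 - 1*(-1641641)) + (-7*0 - 550)*(-710 - 544) = (121 + 1641641) + (0 - 550)*(-1254) = 1641762 - 550*(-1254) = 1641762 + 689700 = 2331462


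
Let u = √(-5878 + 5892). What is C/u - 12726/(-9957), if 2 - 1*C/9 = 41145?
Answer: 4242/3319 - 370287*√14/14 ≈ -98962.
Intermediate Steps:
u = √14 ≈ 3.7417
C = -370287 (C = 18 - 9*41145 = 18 - 370305 = -370287)
C/u - 12726/(-9957) = -370287*√14/14 - 12726/(-9957) = -370287*√14/14 - 12726*(-1/9957) = -370287*√14/14 + 4242/3319 = 4242/3319 - 370287*√14/14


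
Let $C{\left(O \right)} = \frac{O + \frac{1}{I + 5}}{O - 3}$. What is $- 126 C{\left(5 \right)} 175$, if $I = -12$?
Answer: $-53550$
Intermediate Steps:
$C{\left(O \right)} = \frac{- \frac{1}{7} + O}{-3 + O}$ ($C{\left(O \right)} = \frac{O + \frac{1}{-12 + 5}}{O - 3} = \frac{O + \frac{1}{-7}}{-3 + O} = \frac{O - \frac{1}{7}}{-3 + O} = \frac{- \frac{1}{7} + O}{-3 + O}$)
$- 126 C{\left(5 \right)} 175 = - 126 \frac{- \frac{1}{7} + 5}{-3 + 5} \cdot 175 = - 126 \cdot \frac{1}{2} \cdot \frac{34}{7} \cdot 175 = \left(-126\right) \frac{17}{7} \cdot 175 = \left(-306\right) 175 = -53550$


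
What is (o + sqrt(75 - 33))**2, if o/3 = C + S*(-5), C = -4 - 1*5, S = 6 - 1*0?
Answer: (117 - sqrt(42))**2 ≈ 12215.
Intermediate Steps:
S = 6 (S = 6 + 0 = 6)
C = -9 (C = -4 - 5 = -9)
o = -117 (o = 3*(-9 + 6*(-5)) = 3*(-9 - 30) = 3*(-39) = -117)
(o + sqrt(75 - 33))**2 = (-117 + sqrt(75 - 33))**2 = (-117 + sqrt(42))**2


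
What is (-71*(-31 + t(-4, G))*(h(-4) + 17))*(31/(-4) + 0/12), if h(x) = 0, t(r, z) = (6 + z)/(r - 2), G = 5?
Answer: -7371149/24 ≈ -3.0713e+5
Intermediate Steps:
t(r, z) = (6 + z)/(-2 + r)
(-71*(-31 + t(-4, G))*(h(-4) + 17))*(31/(-4) + 0/12) = (-71*(-31 + (6 + 5)/(-2 - 4))*(0 + 17))*(31/(-4) + 0/12) = (-71*(-31 + 11/(-6))*17)*(31*(-¼) + 0*(1/12)) = (-71*(-31 - ⅙*11)*17)*(-31/4 + 0) = -71*(-31 - 11/6)*17*(-31/4) = -(-13987)*17/6*(-31/4) = -71*(-3349/6)*(-31/4) = (237779/6)*(-31/4) = -7371149/24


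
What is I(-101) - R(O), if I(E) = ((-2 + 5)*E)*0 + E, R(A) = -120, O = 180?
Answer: 19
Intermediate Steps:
I(E) = E (I(E) = (3*E)*0 + E = 0 + E = E)
I(-101) - R(O) = -101 - 1*(-120) = -101 + 120 = 19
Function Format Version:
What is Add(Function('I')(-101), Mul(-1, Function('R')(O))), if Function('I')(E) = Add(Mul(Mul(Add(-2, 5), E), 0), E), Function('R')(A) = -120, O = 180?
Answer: 19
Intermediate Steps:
Function('I')(E) = E (Function('I')(E) = Add(Mul(Mul(3, E), 0), E) = Add(0, E) = E)
Add(Function('I')(-101), Mul(-1, Function('R')(O))) = Add(-101, Mul(-1, -120)) = Add(-101, 120) = 19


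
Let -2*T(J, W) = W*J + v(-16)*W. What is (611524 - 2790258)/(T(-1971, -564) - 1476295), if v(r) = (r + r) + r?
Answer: 2178734/2045653 ≈ 1.0651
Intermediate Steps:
v(r) = 3*r (v(r) = 2*r + r = 3*r)
T(J, W) = 24*W - J*W/2 (T(J, W) = -(W*J + (3*(-16))*W)/2 = -(J*W - 48*W)/2 = -(-48*W + J*W)/2 = 24*W - J*W/2)
(611524 - 2790258)/(T(-1971, -564) - 1476295) = (611524 - 2790258)/((½)*(-564)*(48 - 1*(-1971)) - 1476295) = -2178734/((½)*(-564)*(48 + 1971) - 1476295) = -2178734/((½)*(-564)*2019 - 1476295) = -2178734/(-569358 - 1476295) = -2178734/(-2045653) = -2178734*(-1/2045653) = 2178734/2045653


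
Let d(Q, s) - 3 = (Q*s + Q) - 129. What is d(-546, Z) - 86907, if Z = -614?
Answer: 247665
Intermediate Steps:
d(Q, s) = -126 + Q + Q*s (d(Q, s) = 3 + ((Q*s + Q) - 129) = 3 + ((Q + Q*s) - 129) = 3 + (-129 + Q + Q*s) = -126 + Q + Q*s)
d(-546, Z) - 86907 = (-126 - 546 - 546*(-614)) - 86907 = (-126 - 546 + 335244) - 86907 = 334572 - 86907 = 247665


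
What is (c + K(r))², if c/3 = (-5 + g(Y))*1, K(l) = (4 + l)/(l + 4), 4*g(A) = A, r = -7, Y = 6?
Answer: 361/4 ≈ 90.250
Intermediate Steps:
g(A) = A/4
K(l) = 1 (K(l) = (4 + l)/(4 + l) = 1)
c = -21/2 (c = 3*((-5 + (¼)*6)*1) = 3*((-5 + 3/2)*1) = 3*(-7/2*1) = 3*(-7/2) = -21/2 ≈ -10.500)
(c + K(r))² = (-21/2 + 1)² = (-19/2)² = 361/4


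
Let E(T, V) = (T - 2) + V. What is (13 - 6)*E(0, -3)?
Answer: -35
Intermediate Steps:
E(T, V) = -2 + T + V (E(T, V) = (-2 + T) + V = -2 + T + V)
(13 - 6)*E(0, -3) = (13 - 6)*(-2 + 0 - 3) = 7*(-5) = -35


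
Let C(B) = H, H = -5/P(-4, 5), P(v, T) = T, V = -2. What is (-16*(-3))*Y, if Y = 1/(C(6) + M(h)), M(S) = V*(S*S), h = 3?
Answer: -48/19 ≈ -2.5263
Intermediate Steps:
M(S) = -2*S² (M(S) = -2*S*S = -2*S²)
H = -1 (H = -5/5 = -5*⅕ = -1)
C(B) = -1
Y = -1/19 (Y = 1/(-1 - 2*3²) = 1/(-1 - 2*9) = 1/(-1 - 18) = 1/(-19) = -1/19 ≈ -0.052632)
(-16*(-3))*Y = -16*(-3)*(-1/19) = 48*(-1/19) = -48/19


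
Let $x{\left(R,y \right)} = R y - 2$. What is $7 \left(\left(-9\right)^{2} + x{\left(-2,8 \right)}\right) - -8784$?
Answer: $9225$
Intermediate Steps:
$x{\left(R,y \right)} = -2 + R y$
$7 \left(\left(-9\right)^{2} + x{\left(-2,8 \right)}\right) - -8784 = 7 \left(\left(-9\right)^{2} - 18\right) - -8784 = 7 \left(81 - 18\right) + 8784 = 7 \cdot 63 + 8784 = 441 + 8784 = 9225$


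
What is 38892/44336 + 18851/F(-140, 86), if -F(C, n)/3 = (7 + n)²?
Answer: 43338197/287596548 ≈ 0.15069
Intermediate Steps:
F(C, n) = -3*(7 + n)²
38892/44336 + 18851/F(-140, 86) = 38892/44336 + 18851/((-3*(7 + 86)²)) = 38892*(1/44336) + 18851/((-3*93²)) = 9723/11084 + 18851/((-3*8649)) = 9723/11084 + 18851/(-25947) = 9723/11084 + 18851*(-1/25947) = 9723/11084 - 18851/25947 = 43338197/287596548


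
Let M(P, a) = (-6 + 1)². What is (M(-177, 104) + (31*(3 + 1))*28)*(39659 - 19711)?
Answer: 69758156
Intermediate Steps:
M(P, a) = 25 (M(P, a) = (-5)² = 25)
(M(-177, 104) + (31*(3 + 1))*28)*(39659 - 19711) = (25 + (31*(3 + 1))*28)*(39659 - 19711) = (25 + (31*4)*28)*19948 = (25 + 124*28)*19948 = (25 + 3472)*19948 = 3497*19948 = 69758156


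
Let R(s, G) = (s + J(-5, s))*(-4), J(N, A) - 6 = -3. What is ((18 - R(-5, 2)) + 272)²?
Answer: 79524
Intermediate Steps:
J(N, A) = 3 (J(N, A) = 6 - 3 = 3)
R(s, G) = -12 - 4*s (R(s, G) = (s + 3)*(-4) = (3 + s)*(-4) = -12 - 4*s)
((18 - R(-5, 2)) + 272)² = ((18 - (-12 - 4*(-5))) + 272)² = ((18 - (-12 + 20)) + 272)² = ((18 - 1*8) + 272)² = ((18 - 8) + 272)² = (10 + 272)² = 282² = 79524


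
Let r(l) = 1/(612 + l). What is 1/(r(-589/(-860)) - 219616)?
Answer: -526909/115717646084 ≈ -4.5534e-6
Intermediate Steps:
1/(r(-589/(-860)) - 219616) = 1/(1/(612 - 589/(-860)) - 219616) = 1/(1/(612 - 589*(-1/860)) - 219616) = 1/(1/(612 + 589/860) - 219616) = 1/(1/(526909/860) - 219616) = 1/(860/526909 - 219616) = 1/(-115717646084/526909) = -526909/115717646084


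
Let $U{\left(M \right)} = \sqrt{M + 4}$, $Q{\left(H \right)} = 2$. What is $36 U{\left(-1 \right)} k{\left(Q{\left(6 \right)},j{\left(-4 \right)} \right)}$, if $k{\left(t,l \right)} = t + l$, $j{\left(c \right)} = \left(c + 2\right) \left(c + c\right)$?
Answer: $648 \sqrt{3} \approx 1122.4$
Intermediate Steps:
$U{\left(M \right)} = \sqrt{4 + M}$
$j{\left(c \right)} = 2 c \left(2 + c\right)$ ($j{\left(c \right)} = \left(2 + c\right) 2 c = 2 c \left(2 + c\right)$)
$k{\left(t,l \right)} = l + t$
$36 U{\left(-1 \right)} k{\left(Q{\left(6 \right)},j{\left(-4 \right)} \right)} = 36 \sqrt{4 - 1} \left(2 \left(-4\right) \left(2 - 4\right) + 2\right) = 36 \sqrt{3} \left(2 \left(-4\right) \left(-2\right) + 2\right) = 36 \sqrt{3} \left(16 + 2\right) = 36 \sqrt{3} \cdot 18 = 648 \sqrt{3}$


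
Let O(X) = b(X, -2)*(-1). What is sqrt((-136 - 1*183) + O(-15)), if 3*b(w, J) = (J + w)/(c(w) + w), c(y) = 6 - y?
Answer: 5*I*sqrt(458)/6 ≈ 17.834*I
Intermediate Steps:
b(w, J) = J/18 + w/18 (b(w, J) = ((J + w)/((6 - w) + w))/3 = ((J + w)/6)/3 = ((J + w)*(1/6))/3 = (J/6 + w/6)/3 = J/18 + w/18)
O(X) = 1/9 - X/18 (O(X) = ((1/18)*(-2) + X/18)*(-1) = (-1/9 + X/18)*(-1) = 1/9 - X/18)
sqrt((-136 - 1*183) + O(-15)) = sqrt((-136 - 1*183) + (1/9 - 1/18*(-15))) = sqrt((-136 - 183) + (1/9 + 5/6)) = sqrt(-319 + 17/18) = sqrt(-5725/18) = 5*I*sqrt(458)/6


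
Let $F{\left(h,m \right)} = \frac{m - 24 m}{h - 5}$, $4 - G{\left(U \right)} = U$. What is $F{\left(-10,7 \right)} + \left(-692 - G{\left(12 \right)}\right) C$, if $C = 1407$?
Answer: $- \frac{14435659}{15} \approx -9.6238 \cdot 10^{5}$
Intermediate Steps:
$G{\left(U \right)} = 4 - U$
$F{\left(h,m \right)} = - \frac{23 m}{-5 + h}$ ($F{\left(h,m \right)} = \frac{\left(-23\right) m}{-5 + h} = - \frac{23 m}{-5 + h}$)
$F{\left(-10,7 \right)} + \left(-692 - G{\left(12 \right)}\right) C = \left(-23\right) 7 \frac{1}{-5 - 10} + \left(-692 - \left(4 - 12\right)\right) 1407 = \left(-23\right) 7 \frac{1}{-15} + \left(-692 - \left(4 - 12\right)\right) 1407 = \left(-23\right) 7 \left(- \frac{1}{15}\right) + \left(-692 - -8\right) 1407 = \frac{161}{15} + \left(-692 + 8\right) 1407 = \frac{161}{15} - 962388 = - \frac{14435659}{15}$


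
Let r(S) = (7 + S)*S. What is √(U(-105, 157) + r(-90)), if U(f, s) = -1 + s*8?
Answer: 5*√349 ≈ 93.408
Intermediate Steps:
r(S) = S*(7 + S)
U(f, s) = -1 + 8*s
√(U(-105, 157) + r(-90)) = √((-1 + 8*157) - 90*(7 - 90)) = √((-1 + 1256) - 90*(-83)) = √(1255 + 7470) = √8725 = 5*√349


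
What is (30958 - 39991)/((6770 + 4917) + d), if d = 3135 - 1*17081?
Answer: 3011/753 ≈ 3.9987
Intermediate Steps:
d = -13946 (d = 3135 - 17081 = -13946)
(30958 - 39991)/((6770 + 4917) + d) = (30958 - 39991)/((6770 + 4917) - 13946) = -9033/(11687 - 13946) = -9033/(-2259) = -9033*(-1/2259) = 3011/753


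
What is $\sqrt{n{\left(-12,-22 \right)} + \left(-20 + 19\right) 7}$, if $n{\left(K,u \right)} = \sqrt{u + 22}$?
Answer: $i \sqrt{7} \approx 2.6458 i$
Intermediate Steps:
$n{\left(K,u \right)} = \sqrt{22 + u}$
$\sqrt{n{\left(-12,-22 \right)} + \left(-20 + 19\right) 7} = \sqrt{\sqrt{22 - 22} + \left(-20 + 19\right) 7} = \sqrt{\sqrt{0} - 7} = \sqrt{0 - 7} = \sqrt{-7} = i \sqrt{7}$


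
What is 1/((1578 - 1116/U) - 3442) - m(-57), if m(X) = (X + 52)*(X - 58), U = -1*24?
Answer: -2090127/3635 ≈ -575.00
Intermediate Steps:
U = -24
m(X) = (-58 + X)*(52 + X) (m(X) = (52 + X)*(-58 + X) = (-58 + X)*(52 + X))
1/((1578 - 1116/U) - 3442) - m(-57) = 1/((1578 - 1116/(-24)) - 3442) - (-3016 + (-57)² - 6*(-57)) = 1/((1578 - 1116*(-1/24)) - 3442) - (-3016 + 3249 + 342) = 1/((1578 + 93/2) - 3442) - 1*575 = 1/(3249/2 - 3442) - 575 = 1/(-3635/2) - 575 = -2/3635 - 575 = -2090127/3635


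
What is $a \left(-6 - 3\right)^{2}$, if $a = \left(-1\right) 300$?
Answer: $-24300$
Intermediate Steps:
$a = -300$
$a \left(-6 - 3\right)^{2} = - 300 \left(-6 - 3\right)^{2} = - 300 \left(-9\right)^{2} = \left(-300\right) 81 = -24300$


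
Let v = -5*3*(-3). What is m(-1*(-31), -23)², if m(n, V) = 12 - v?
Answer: 1089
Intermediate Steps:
v = 45 (v = -15*(-3) = 45)
m(n, V) = -33 (m(n, V) = 12 - 1*45 = 12 - 45 = -33)
m(-1*(-31), -23)² = (-33)² = 1089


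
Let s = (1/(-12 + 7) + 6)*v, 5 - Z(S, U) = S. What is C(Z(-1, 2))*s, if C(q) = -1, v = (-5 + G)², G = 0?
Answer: -145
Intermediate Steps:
Z(S, U) = 5 - S
v = 25 (v = (-5 + 0)² = (-5)² = 25)
s = 145 (s = (1/(-12 + 7) + 6)*25 = (1/(-5) + 6)*25 = (-⅕ + 6)*25 = (29/5)*25 = 145)
C(Z(-1, 2))*s = -1*145 = -145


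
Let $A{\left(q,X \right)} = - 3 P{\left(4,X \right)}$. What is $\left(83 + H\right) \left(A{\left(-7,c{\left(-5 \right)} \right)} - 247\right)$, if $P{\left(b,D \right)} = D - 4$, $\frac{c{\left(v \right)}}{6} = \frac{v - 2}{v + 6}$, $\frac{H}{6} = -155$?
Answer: $92323$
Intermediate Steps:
$H = -930$ ($H = 6 \left(-155\right) = -930$)
$c{\left(v \right)} = \frac{6 \left(-2 + v\right)}{6 + v}$ ($c{\left(v \right)} = 6 \frac{v - 2}{v + 6} = 6 \frac{-2 + v}{6 + v} = \frac{6 \left(-2 + v\right)}{6 + v}$)
$P{\left(b,D \right)} = -4 + D$ ($P{\left(b,D \right)} = D - 4 = -4 + D$)
$A{\left(q,X \right)} = 12 - 3 X$ ($A{\left(q,X \right)} = - 3 \left(-4 + X\right) = 12 - 3 X$)
$\left(83 + H\right) \left(A{\left(-7,c{\left(-5 \right)} \right)} - 247\right) = \left(83 - 930\right) \left(\left(12 - 3 \frac{6 \left(-2 - 5\right)}{6 - 5}\right) - 247\right) = - 847 \left(\left(12 - 3 \cdot 6 \cdot 1^{-1} \left(-7\right)\right) - 247\right) = - 847 \left(\left(12 - 3 \cdot 6 \cdot 1 \left(-7\right)\right) - 247\right) = - 847 \left(\left(12 - -126\right) - 247\right) = - 847 \left(\left(12 + 126\right) - 247\right) = - 847 \left(138 - 247\right) = \left(-847\right) \left(-109\right) = 92323$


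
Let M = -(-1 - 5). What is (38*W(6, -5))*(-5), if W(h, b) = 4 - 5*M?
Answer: 4940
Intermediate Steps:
M = 6 (M = -1*(-6) = 6)
W(h, b) = -26 (W(h, b) = 4 - 5*6 = 4 - 30 = -26)
(38*W(6, -5))*(-5) = (38*(-26))*(-5) = -988*(-5) = 4940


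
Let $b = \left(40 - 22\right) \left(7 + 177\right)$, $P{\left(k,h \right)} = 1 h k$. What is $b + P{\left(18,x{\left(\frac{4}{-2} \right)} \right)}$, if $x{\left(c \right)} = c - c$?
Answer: $3312$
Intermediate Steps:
$x{\left(c \right)} = 0$
$P{\left(k,h \right)} = h k$
$b = 3312$ ($b = 18 \cdot 184 = 3312$)
$b + P{\left(18,x{\left(\frac{4}{-2} \right)} \right)} = 3312 + 0 \cdot 18 = 3312 + 0 = 3312$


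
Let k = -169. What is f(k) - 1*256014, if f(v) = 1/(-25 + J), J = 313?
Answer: -73732031/288 ≈ -2.5601e+5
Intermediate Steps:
f(v) = 1/288 (f(v) = 1/(-25 + 313) = 1/288)
f(k) - 1*256014 = 1/288 - 1*256014 = 1/288 - 256014 = -73732031/288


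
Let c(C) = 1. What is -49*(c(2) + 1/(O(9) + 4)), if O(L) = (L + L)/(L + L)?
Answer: -294/5 ≈ -58.800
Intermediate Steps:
O(L) = 1 (O(L) = (2*L)/((2*L)) = (2*L)*(1/(2*L)) = 1)
-49*(c(2) + 1/(O(9) + 4)) = -49*(1 + 1/(1 + 4)) = -49*(1 + 1/5) = -49*(1 + ⅕) = -49*6/5 = -294/5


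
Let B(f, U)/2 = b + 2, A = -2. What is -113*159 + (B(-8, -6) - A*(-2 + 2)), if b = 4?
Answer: -17955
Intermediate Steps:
B(f, U) = 12 (B(f, U) = 2*(4 + 2) = 2*6 = 12)
-113*159 + (B(-8, -6) - A*(-2 + 2)) = -113*159 + (12 - (-2)*(-2 + 2)) = -17967 + (12 - (-2)*0) = -17967 + (12 - 1*0) = -17967 + (12 + 0) = -17967 + 12 = -17955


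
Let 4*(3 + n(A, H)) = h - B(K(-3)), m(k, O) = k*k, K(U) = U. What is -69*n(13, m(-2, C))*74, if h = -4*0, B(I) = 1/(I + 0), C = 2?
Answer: 29785/2 ≈ 14893.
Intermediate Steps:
B(I) = 1/I
h = 0
m(k, O) = k²
n(A, H) = -35/12 (n(A, H) = -3 + (0 - 1/(-3))/4 = -3 + (0 - 1*(-⅓))/4 = -3 + (0 + ⅓)/4 = -3 + (¼)*(⅓) = -3 + 1/12 = -35/12)
-69*n(13, m(-2, C))*74 = -69*(-35/12)*74 = (805/4)*74 = 29785/2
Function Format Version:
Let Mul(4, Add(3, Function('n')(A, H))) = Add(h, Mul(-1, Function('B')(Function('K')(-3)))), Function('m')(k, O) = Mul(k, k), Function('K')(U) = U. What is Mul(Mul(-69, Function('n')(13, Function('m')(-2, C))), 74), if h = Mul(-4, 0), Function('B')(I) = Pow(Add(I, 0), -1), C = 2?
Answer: Rational(29785, 2) ≈ 14893.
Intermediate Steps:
Function('B')(I) = Pow(I, -1)
h = 0
Function('m')(k, O) = Pow(k, 2)
Function('n')(A, H) = Rational(-35, 12) (Function('n')(A, H) = Add(-3, Mul(Rational(1, 4), Add(0, Mul(-1, Pow(-3, -1))))) = Add(-3, Mul(Rational(1, 4), Add(0, Mul(-1, Rational(-1, 3))))) = Add(-3, Mul(Rational(1, 4), Add(0, Rational(1, 3)))) = Add(-3, Mul(Rational(1, 4), Rational(1, 3))) = Add(-3, Rational(1, 12)) = Rational(-35, 12))
Mul(Mul(-69, Function('n')(13, Function('m')(-2, C))), 74) = Mul(Mul(-69, Rational(-35, 12)), 74) = Mul(Rational(805, 4), 74) = Rational(29785, 2)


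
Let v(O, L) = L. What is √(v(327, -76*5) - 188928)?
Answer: 2*I*√47327 ≈ 435.1*I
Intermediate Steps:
√(v(327, -76*5) - 188928) = √(-76*5 - 188928) = √(-380 - 188928) = √(-189308) = 2*I*√47327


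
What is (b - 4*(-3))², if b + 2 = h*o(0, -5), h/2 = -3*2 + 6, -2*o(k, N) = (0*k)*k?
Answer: 100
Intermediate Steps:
o(k, N) = 0 (o(k, N) = -0*k*k/2 = -0*k = -½*0 = 0)
h = 0 (h = 2*(-3*2 + 6) = 2*(-6 + 6) = 2*0 = 0)
b = -2 (b = -2 + 0*0 = -2 + 0 = -2)
(b - 4*(-3))² = (-2 - 4*(-3))² = (-2 - 1*(-12))² = (-2 + 12)² = 10² = 100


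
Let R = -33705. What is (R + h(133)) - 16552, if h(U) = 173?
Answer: -50084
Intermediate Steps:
(R + h(133)) - 16552 = (-33705 + 173) - 16552 = -33532 - 16552 = -50084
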